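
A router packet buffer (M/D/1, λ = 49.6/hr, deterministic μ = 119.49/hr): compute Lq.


ρ = 49.6/119.49 = 0.4151
M/D/1: Lq = ρ²/(2(1−ρ)) = 0.1723/(2·0.5849) = 0.14729

Final: 0.14729


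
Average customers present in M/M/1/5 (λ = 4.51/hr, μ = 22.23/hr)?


ρ = 4.51/22.23 = 0.2029
L = ρ[1 − (K+1)ρ^K + Kρ^(K+1)] / [(1−ρ)(1−ρ^(K+1))]
Numerator: 0.2029·(1 − 6·0.0003437 + 5·0.00006973) = 0.202531
Denominator: (0.7971)·(0.999930) = 0.797065
L = 0.202531/0.797065 = 0.2541

Final: 0.2541


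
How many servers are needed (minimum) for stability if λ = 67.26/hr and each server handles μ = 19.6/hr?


Stability requires cμ > λ ⇔ c > λ/μ.
λ/μ = 67.26/19.6 = 3.4316
Minimum integer c = ⌊3.4316⌋ + 1 = 4
Check: 4·19.6 = 78.40 > 67.26, while 3·19.6 = 58.80 ≤ 67.26

Final: 4 servers


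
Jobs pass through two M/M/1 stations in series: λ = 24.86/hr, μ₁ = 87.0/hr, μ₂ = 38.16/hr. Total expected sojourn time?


Each node sees arrival rate λ = 24.86/hr (tandem ⇒ throughput preserved).
W₁ = 1/(μ₁−λ) = 1/(87.0−24.86) = 0.01609 hr
W₂ = 1/(μ₂−λ) = 1/(38.16−24.86) = 0.07519 hr
W_total = W₁ + W₂ = 0.01609 + 0.07519 = 0.09128 hr

Final: 0.09128 hr


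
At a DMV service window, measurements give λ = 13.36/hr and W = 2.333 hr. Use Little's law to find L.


L = λW = 13.36·2.333 = 31.1689

Final: 31.1689


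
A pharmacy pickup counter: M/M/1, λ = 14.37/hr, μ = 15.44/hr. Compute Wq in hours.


ρ = 14.37/15.44 = 0.9307
Wq = ρ/(μ−λ) = 0.9307/(15.44 − 14.37) = 0.9307/1.07 = 0.8698 hr

Final: 0.8698 hr


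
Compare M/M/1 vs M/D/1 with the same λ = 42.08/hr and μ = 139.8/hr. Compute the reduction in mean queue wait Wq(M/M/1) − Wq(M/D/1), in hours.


ρ = 42.08/139.8 = 0.3010
Wq(M/M/1) = ρ/(μ−λ) = 0.3010/97.72 = 0.003080 hr
Wq(M/D/1) = ρ/(2(μ−λ)) = 0.001540 hr
Savings = 0.003080 − 0.001540 = 0.001540 hr

Final: 0.001540 hr


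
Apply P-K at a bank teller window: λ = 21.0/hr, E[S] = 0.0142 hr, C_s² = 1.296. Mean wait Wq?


ρ = λ·E[S] = 21.0·0.0142 = 0.2982
E[S²] = E[S]²(1+C_s²) = 0.0142²·(1+1.296) = 0.0004630
Wq = λ·E[S²]/(2(1−ρ)) = 21.0·0.0004630/(2·0.7018) = 0.006927 hr

Final: 0.006927 hr


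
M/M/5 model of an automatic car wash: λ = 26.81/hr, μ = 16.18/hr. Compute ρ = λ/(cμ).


ρ = λ/(cμ) = 26.81/(5·16.18) = 26.81/80.90 = 0.3314

Final: 0.3314


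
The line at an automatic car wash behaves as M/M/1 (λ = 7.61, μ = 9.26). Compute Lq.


ρ = 7.61/9.26 = 0.8218
Lq = ρ²/(1−ρ) = 0.6754/0.1782 = 3.7903

Final: 3.7903


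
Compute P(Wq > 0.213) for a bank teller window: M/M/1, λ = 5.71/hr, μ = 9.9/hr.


ρ = 5.71/9.9 = 0.5768
P(Wq > t) = ρ·e^{−(μ−λ)t} = 0.5768·e^{−0.8925}
= 0.5768·0.409643 = 0.236269

Final: 0.236269


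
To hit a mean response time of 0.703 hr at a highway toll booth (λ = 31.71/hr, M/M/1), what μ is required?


W = 1/(μ−λ) ⇒ μ − λ = 1/W = 1/0.703 = 1.4225
μ = λ + 1/W = 31.71 + 1.4225 = 33.1325 per hr

Final: 33.1325 /hr


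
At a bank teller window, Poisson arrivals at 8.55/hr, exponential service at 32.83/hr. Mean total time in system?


W = 1/(μ−λ) = 1/(32.83 − 8.55) = 1/24.28 = 0.04119 hr

Final: 0.04119 hr


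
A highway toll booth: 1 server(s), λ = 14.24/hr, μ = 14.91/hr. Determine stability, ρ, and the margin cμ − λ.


Total capacity cμ = 1·14.91 = 14.91/hr
ρ = λ/(cμ) = 14.24/14.91 = 0.9551
Stable ⇔ ρ < 1: YES
Spare capacity = cμ − λ = 14.91 − 14.24 = 0.67/hr

Final: ρ = 0.9551; stable; margin = 0.67/hr


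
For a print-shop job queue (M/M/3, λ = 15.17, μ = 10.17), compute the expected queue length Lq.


a = λ/μ = 1.4916; ρ = a/3 = 0.4972
P₀ = 0.212571
Lq = P₀·a^c·ρ / (c!·(1−ρ)²) = 0.212571·3.31890·0.4972/(6·0.25279)
= 0.23127

Final: 0.23127


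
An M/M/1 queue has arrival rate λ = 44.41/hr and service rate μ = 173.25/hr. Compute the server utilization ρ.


ρ = λ/μ = 44.41/173.25 = 0.2563

Final: 0.2563


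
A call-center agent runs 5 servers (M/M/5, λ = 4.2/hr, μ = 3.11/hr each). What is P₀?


a = λ/μ = 4.2/3.11 = 1.3505; ρ = a/c = 0.2701
Σ_{k=0}^{4} a^k/k! (terms k=0..4) = 1.00000 + 1.35048 + 0.91190 + 0.41050 + 0.13859 = 3.81148
Tail: a^5/(5!(1−ρ)) = 4.49205/(120·0.7299) = 0.05129
P₀ = 1/(3.81148 + 0.05129) = 1/3.86277 = 0.258882

Final: 0.258882


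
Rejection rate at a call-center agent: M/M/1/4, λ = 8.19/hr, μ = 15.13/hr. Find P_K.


ρ = λ/μ = 8.19/15.13 = 0.5413
P_K = (1−ρ)ρ^K/(1−ρ^(K+1)) = (0.4587·0.085858)/(1 − 0.046476)
= 0.039382/0.953524 = 0.041302

Final: 0.041302


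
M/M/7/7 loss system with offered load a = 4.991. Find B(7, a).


B(c,a) = (a^c/c!) / Σ_{k=0}^{c} a^k/k!
a^7/7! = 15.306731
Σ terms (k=0..7): 1.00000 + 4.99100 + 12.45504 + 20.72104 + 25.85467 + 25.80813 + 21.46807 + 15.30673 = 127.604680
B = 15.306731/127.604680 = 0.119954

Final: 0.119954


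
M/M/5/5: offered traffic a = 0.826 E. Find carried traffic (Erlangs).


B(5,0.826) = 0.001403 (Erlang-B)
Carried load = a(1 − B) = 0.826·(1 − 0.001403) = 0.826·0.998597 = 0.8248 E

Final: 0.8248 Erlangs


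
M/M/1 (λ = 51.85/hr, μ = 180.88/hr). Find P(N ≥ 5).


ρ = 51.85/180.88 = 0.2867
P(N ≥ n) = ρ^n = 0.2867^5 = 0.001935

Final: 0.001935


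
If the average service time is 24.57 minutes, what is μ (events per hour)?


μ = 1/(service time) in consistent units.
1 hour = 60 min, so μ = 60/24.57 = 2.4420 per hour

Final: 2.4420 /hr


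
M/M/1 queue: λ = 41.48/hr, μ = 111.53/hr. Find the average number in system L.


ρ = λ/μ = 41.48/111.53 = 0.3719
L = ρ/(1−ρ) = 0.3719/(1 − 0.3719) = 0.3719/0.6281 = 0.5921

Final: 0.5921


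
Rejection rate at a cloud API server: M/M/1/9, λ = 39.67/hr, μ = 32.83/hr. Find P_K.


ρ = λ/μ = 39.67/32.83 = 1.2083
P_K = (1−ρ)ρ^K/(1−ρ^(K+1)) = (-0.2083·5.491890)/(1 − 6.636104)
= -1.144214/-5.636104 = 0.203015

Final: 0.203015


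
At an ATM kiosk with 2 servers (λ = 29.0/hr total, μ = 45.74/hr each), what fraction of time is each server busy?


ρ = λ/(cμ) = 29.0/(2·45.74) = 29.0/91.48 = 0.3170

Final: 0.3170


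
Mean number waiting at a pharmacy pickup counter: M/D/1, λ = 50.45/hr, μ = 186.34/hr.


ρ = 50.45/186.34 = 0.2707
M/D/1: Lq = ρ²/(2(1−ρ)) = 0.07330/(2·0.7293) = 0.05026

Final: 0.05026


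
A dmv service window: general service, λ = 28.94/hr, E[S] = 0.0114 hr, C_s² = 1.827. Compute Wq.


ρ = λ·E[S] = 28.94·0.0114 = 0.3299
E[S²] = E[S]²(1+C_s²) = 0.0114²·(1+1.827) = 0.0003674
Wq = λ·E[S²]/(2(1−ρ)) = 28.94·0.0003674/(2·0.6701) = 0.007934 hr

Final: 0.007934 hr


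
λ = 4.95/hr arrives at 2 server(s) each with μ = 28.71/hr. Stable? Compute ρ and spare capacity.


Total capacity cμ = 2·28.71 = 57.42/hr
ρ = λ/(cμ) = 4.95/57.42 = 0.08621
Stable ⇔ ρ < 1: YES
Spare capacity = cμ − λ = 57.42 − 4.95 = 52.47/hr

Final: ρ = 0.08621; stable; margin = 52.47/hr


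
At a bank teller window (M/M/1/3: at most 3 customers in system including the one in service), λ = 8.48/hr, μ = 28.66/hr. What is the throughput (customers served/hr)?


ρ = 0.2959; P_K = (1−ρ)ρ^3/(1−ρ^4) = 0.018380
λ_eff = λ(1 − P_K) = 8.48·(1 − 0.018380) = 8.48·0.981620 = 8.3241 /hr

Final: 8.3241 /hr


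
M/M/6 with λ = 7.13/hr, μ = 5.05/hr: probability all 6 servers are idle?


a = λ/μ = 7.13/5.05 = 1.4119; ρ = a/c = 0.2353
Σ_{k=0}^{5} a^k/k! (terms k=0..5) = 1.00000 + 1.41188 + 0.99670 + 0.46908 + 0.16557 + 0.04675 = 4.08998
Tail: a^6/(6!(1−ρ)) = 7.92116/(720·0.7647) = 0.01439
P₀ = 1/(4.08998 + 0.01439) = 1/4.10437 = 0.243643

Final: 0.243643


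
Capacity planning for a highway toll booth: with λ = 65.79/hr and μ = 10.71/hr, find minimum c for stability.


Stability requires cμ > λ ⇔ c > λ/μ.
λ/μ = 65.79/10.71 = 6.1429
Minimum integer c = ⌊6.1429⌋ + 1 = 7
Check: 7·10.71 = 74.97 > 65.79, while 6·10.71 = 64.26 ≤ 65.79

Final: 7 servers


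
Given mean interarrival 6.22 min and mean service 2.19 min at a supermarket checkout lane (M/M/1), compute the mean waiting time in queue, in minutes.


λ = 60/6.22 = 9.6463 /hr
μ = 60/2.19 = 27.3973 /hr
ρ = λ/μ = 9.6463/27.3973 = 0.3521
Wq = ρ/(μ−λ) = 0.3521/(27.3973−9.6463) = 0.01983 hr
In minutes: 0.01983·60 = 1.190 min

Final: 1.190 min


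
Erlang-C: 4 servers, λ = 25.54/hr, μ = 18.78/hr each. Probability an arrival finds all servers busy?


a = λ/μ = 1.3600; ρ = a/4 = 0.3400
P₀ = 0.255112 (from M/M/c formula)
C(c,a) = [a^c/(c!(1−ρ))]·P₀ = [3.42059/(24·0.6600)]·0.255112
= 0.21594·0.255112 = 0.055090

Final: 0.055090


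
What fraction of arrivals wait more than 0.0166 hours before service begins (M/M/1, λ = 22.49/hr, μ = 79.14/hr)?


ρ = 22.49/79.14 = 0.2842
P(Wq > t) = ρ·e^{−(μ−λ)t} = 0.2842·e^{−0.9404}
= 0.2842·0.390476 = 0.110965

Final: 0.110965


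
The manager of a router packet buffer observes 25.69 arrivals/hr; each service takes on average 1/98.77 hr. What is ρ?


ρ = λ/μ = 25.69/98.77 = 0.2601

Final: 0.2601


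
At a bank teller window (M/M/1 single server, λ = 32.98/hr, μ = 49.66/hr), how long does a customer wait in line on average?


ρ = 32.98/49.66 = 0.6641
Wq = ρ/(μ−λ) = 0.6641/(49.66 − 32.98) = 0.6641/16.68 = 0.03982 hr

Final: 0.03982 hr


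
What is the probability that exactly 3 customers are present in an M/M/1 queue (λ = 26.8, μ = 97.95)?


ρ = 26.8/97.95 = 0.2736
P_n = (1−ρ)·ρ^n = (1 − 0.2736)·0.2736^3 = 0.7264·0.020483 = 0.014879

Final: 0.014879


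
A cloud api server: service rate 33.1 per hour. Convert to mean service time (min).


Mean service time = 1/μ = 1/33.1 hour = 0.03021 hour
In minutes: 0.03021 × 60 = 1.8127 min

Final: 1.8127 min


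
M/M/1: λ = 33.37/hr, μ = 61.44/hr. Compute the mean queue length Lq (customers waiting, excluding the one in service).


ρ = 33.37/61.44 = 0.5431
Lq = ρ²/(1−ρ) = 0.2950/0.4569 = 0.6457

Final: 0.6457


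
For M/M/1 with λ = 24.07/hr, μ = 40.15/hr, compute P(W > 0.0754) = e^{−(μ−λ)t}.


W ~ Exponential(μ−λ) for M/M/1.
μ − λ = 40.15 − 24.07 = 16.0800
P(W > t) = e^{−(μ−λ)t} = e^{−1.2124} = 0.297473

Final: 0.297473


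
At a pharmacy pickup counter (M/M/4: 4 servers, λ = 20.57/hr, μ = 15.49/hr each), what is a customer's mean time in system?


a = 1.3280; ρ = 0.3320; P₀ = 0.263577
Lq = P₀·a^c·ρ/(c!(1−ρ)²) = 0.02541
Wq = Lq/λ = 0.02541/20.57 = 0.001235 hr
W = Wq + 1/μ = 0.001235 + 0.06456 = 0.06579 hr

Final: 0.06579 hr


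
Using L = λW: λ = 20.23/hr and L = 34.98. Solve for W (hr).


W = L/λ = 34.98/20.23 = 1.7291 hr

Final: 1.7291 hr


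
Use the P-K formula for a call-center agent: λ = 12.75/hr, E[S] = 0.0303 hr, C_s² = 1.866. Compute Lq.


ρ = λ·E[S] = 12.75·0.0303 = 0.3863
Lq = ρ²(1+C_s²)/(2(1−ρ)) = 0.1492·(1+1.866)/(2·0.6137)
= 0.1492·2.8660/1.2273 = 0.34851

Final: 0.34851


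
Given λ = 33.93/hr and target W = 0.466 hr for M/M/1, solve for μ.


W = 1/(μ−λ) ⇒ μ − λ = 1/W = 1/0.466 = 2.1459
μ = λ + 1/W = 33.93 + 2.1459 = 36.0759 per hr

Final: 36.0759 /hr


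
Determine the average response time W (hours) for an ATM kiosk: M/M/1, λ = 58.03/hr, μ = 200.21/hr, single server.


W = 1/(μ−λ) = 1/(200.21 − 58.03) = 1/142.18 = 0.007033 hr

Final: 0.007033 hr


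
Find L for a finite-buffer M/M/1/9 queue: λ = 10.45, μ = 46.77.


ρ = 10.45/46.77 = 0.2234
L = ρ[1 − (K+1)ρ^K + Kρ^(K+1)] / [(1−ρ)(1−ρ^(K+1))]
Numerator: 0.2234·(1 − 10·0.000001388 + 9·0.0000003101) = 0.223431
Denominator: (0.7766)·(1.000000) = 0.776566
L = 0.223431/0.776566 = 0.2877

Final: 0.2877


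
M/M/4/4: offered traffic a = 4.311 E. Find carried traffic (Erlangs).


B(4,4.311) = 0.339836 (Erlang-B)
Carried load = a(1 − B) = 4.311·(1 − 0.339836) = 4.311·0.660164 = 2.8460 E

Final: 2.8460 Erlangs


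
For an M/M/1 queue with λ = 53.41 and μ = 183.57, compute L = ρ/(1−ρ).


ρ = λ/μ = 53.41/183.57 = 0.2910
L = ρ/(1−ρ) = 0.2910/(1 − 0.2910) = 0.2910/0.7090 = 0.4103

Final: 0.4103


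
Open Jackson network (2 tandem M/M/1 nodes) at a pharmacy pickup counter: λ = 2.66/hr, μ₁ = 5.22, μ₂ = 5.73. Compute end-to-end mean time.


Each node sees arrival rate λ = 2.66/hr (tandem ⇒ throughput preserved).
W₁ = 1/(μ₁−λ) = 1/(5.22−2.66) = 0.39063 hr
W₂ = 1/(μ₂−λ) = 1/(5.73−2.66) = 0.32573 hr
W_total = W₁ + W₂ = 0.39063 + 0.32573 = 0.71636 hr

Final: 0.71636 hr


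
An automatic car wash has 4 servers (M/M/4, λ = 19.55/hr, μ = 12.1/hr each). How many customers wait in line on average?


a = λ/μ = 1.6157; ρ = a/4 = 0.4039
P₀ = 0.196068
Lq = P₀·a^c·ρ / (c!·(1−ρ)²) = 0.196068·6.81468·0.4039/(24·0.35530)
= 0.06329

Final: 0.06329


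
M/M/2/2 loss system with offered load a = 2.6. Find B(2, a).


B(c,a) = (a^c/c!) / Σ_{k=0}^{c} a^k/k!
a^2/2! = 3.380000
Σ terms (k=0..2): 1.00000 + 2.60000 + 3.38000 = 6.980000
B = 3.380000/6.980000 = 0.484241

Final: 0.484241


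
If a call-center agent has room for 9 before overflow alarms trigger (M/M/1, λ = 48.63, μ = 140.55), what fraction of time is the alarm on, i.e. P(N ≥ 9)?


ρ = 48.63/140.55 = 0.3460
P(N ≥ n) = ρ^n = 0.3460^9 = 0.00007107

Final: 0.00007107


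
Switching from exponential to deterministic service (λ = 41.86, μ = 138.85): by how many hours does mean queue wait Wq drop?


ρ = 41.86/138.85 = 0.3015
Wq(M/M/1) = ρ/(μ−λ) = 0.3015/96.99 = 0.003108 hr
Wq(M/D/1) = ρ/(2(μ−λ)) = 0.001554 hr
Savings = 0.003108 − 0.001554 = 0.001554 hr

Final: 0.001554 hr


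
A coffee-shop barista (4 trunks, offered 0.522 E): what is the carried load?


B(4,0.522) = 0.001836 (Erlang-B)
Carried load = a(1 − B) = 0.522·(1 − 0.001836) = 0.522·0.998164 = 0.5210 E

Final: 0.5210 Erlangs


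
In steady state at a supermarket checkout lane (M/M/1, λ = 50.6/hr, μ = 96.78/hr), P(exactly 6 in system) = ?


ρ = 50.6/96.78 = 0.5228
P_n = (1−ρ)·ρ^n = (1 − 0.5228)·0.5228^6 = 0.4772·0.020426 = 0.009747

Final: 0.009747


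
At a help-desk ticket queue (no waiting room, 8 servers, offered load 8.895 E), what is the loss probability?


B(c,a) = (a^c/c!) / Σ_{k=0}^{c} a^k/k!
a^8/8! = 971.957099
Σ terms (k=0..8): 1.00000 + 8.89500 + 39.56051 + 117.29692 + 260.83902 + 464.03263 + 687.92837 + 874.16040 + 971.95710 = 3425.669951
B = 971.957099/3425.669951 = 0.283728

Final: 0.283728


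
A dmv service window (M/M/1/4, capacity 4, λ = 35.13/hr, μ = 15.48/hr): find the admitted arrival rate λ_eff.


ρ = 2.2694; P_K = (1−ρ)ρ^4/(1−ρ^5) = 0.568801
λ_eff = λ(1 − P_K) = 35.13·(1 − 0.568801) = 35.13·0.431199 = 15.1480 /hr

Final: 15.1480 /hr


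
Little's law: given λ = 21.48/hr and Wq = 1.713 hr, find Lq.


Lq = λWq = 21.48·1.713 = 36.7952

Final: 36.7952


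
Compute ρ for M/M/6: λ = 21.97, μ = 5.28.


ρ = λ/(cμ) = 21.97/(6·5.28) = 21.97/31.68 = 0.6935

Final: 0.6935


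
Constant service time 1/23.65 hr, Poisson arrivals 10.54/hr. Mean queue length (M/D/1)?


ρ = 10.54/23.65 = 0.4457
M/D/1: Lq = ρ²/(2(1−ρ)) = 0.1986/(2·0.5543) = 0.17915

Final: 0.17915


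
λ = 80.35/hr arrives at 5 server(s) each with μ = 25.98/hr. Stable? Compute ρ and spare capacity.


Total capacity cμ = 5·25.98 = 129.90/hr
ρ = λ/(cμ) = 80.35/129.90 = 0.6186
Stable ⇔ ρ < 1: YES
Spare capacity = cμ − λ = 129.90 − 80.35 = 49.55/hr

Final: ρ = 0.6186; stable; margin = 49.55/hr


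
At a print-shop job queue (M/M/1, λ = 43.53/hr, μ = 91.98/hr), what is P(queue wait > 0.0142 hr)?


ρ = 43.53/91.98 = 0.4733
P(Wq > t) = ρ·e^{−(μ−λ)t} = 0.4733·e^{−0.6880}
= 0.4733·0.502585 = 0.237851

Final: 0.237851


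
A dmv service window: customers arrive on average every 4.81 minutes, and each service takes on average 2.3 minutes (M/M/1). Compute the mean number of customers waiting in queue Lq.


λ = 60/4.81 = 12.4740 /hr
μ = 60/2.3 = 26.0870 /hr
ρ = λ/μ = 12.4740/26.0870 = 0.4782
Lq = ρ²/(1−ρ) = 0.2286/0.5218 = 0.4382

Final: 0.4382


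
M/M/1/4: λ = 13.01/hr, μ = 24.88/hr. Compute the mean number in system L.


ρ = 13.01/24.88 = 0.5229
L = ρ[1 − (K+1)ρ^K + Kρ^(K+1)] / [(1−ρ)(1−ρ^(K+1))]
Numerator: 0.5229·(1 − 5·0.074767 + 4·0.039096) = 0.409204
Denominator: (0.4771)·(0.960904) = 0.458438
L = 0.409204/0.458438 = 0.8926

Final: 0.8926


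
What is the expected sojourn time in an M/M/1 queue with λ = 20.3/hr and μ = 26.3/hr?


W = 1/(μ−λ) = 1/(26.3 − 20.3) = 1/6.00 = 0.1667 hr

Final: 0.1667 hr


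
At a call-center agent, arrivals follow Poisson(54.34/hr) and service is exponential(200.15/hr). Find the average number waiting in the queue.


ρ = 54.34/200.15 = 0.2715
Lq = ρ²/(1−ρ) = 0.07371/0.7285 = 0.1012

Final: 0.1012


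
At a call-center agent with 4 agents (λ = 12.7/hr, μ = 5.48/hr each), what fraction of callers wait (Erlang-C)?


a = λ/μ = 2.3175; ρ = a/4 = 0.5794
P₀ = 0.091449 (from M/M/c formula)
C(c,a) = [a^c/(c!(1−ρ))]·P₀ = [28.84647/(24·0.4206)]·0.091449
= 2.85753·0.091449 = 0.261319

Final: 0.261319


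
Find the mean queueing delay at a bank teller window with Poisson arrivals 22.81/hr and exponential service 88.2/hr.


ρ = 22.81/88.2 = 0.2586
Wq = ρ/(μ−λ) = 0.2586/(88.2 − 22.81) = 0.2586/65.39 = 0.003955 hr

Final: 0.003955 hr


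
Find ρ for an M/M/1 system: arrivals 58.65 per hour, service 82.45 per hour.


ρ = λ/μ = 58.65/82.45 = 0.7113

Final: 0.7113


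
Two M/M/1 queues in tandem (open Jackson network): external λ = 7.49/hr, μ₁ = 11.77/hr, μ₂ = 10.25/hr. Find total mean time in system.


Each node sees arrival rate λ = 7.49/hr (tandem ⇒ throughput preserved).
W₁ = 1/(μ₁−λ) = 1/(11.77−7.49) = 0.23364 hr
W₂ = 1/(μ₂−λ) = 1/(10.25−7.49) = 0.36232 hr
W_total = W₁ + W₂ = 0.23364 + 0.36232 = 0.59596 hr

Final: 0.59596 hr


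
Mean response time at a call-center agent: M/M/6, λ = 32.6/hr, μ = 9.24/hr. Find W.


a = 3.5281; ρ = 0.5880; P₀ = 0.028101
Lq = P₀·a^c·ρ/(c!(1−ρ)²) = 0.26080
Wq = Lq/λ = 0.26080/32.6 = 0.008000 hr
W = Wq + 1/μ = 0.008000 + 0.10823 = 0.11623 hr

Final: 0.11623 hr


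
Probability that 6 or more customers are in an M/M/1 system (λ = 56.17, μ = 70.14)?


ρ = 56.17/70.14 = 0.8008
P(N ≥ n) = ρ^n = 0.8008^6 = 0.263774

Final: 0.263774


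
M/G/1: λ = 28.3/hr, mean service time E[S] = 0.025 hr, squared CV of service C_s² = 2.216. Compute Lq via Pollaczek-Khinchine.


ρ = λ·E[S] = 28.3·0.025 = 0.7075
Lq = ρ²(1+C_s²)/(2(1−ρ)) = 0.5006·(1+2.216)/(2·0.2925)
= 0.5006·3.2160/0.5850 = 2.75178

Final: 2.75178


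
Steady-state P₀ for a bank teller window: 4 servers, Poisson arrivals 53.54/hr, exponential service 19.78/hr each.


a = λ/μ = 53.54/19.78 = 2.7068; ρ = a/c = 0.6767
Σ_{k=0}^{3} a^k/k! (terms k=0..3) = 1.00000 + 2.70677 + 3.66331 + 3.30526 = 10.67534
Tail: a^4/(4!(1−ρ)) = 53.67948/(24·0.3233) = 6.91804
P₀ = 1/(10.67534 + 6.91804) = 1/17.59338 = 0.056840

Final: 0.056840


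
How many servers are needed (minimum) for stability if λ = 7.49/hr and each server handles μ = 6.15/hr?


Stability requires cμ > λ ⇔ c > λ/μ.
λ/μ = 7.49/6.15 = 1.2179
Minimum integer c = ⌊1.2179⌋ + 1 = 2
Check: 2·6.15 = 12.30 > 7.49, while 1·6.15 = 6.15 ≤ 7.49

Final: 2 servers


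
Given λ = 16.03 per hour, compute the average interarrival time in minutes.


Mean interarrival time = 1/λ = 1/16.03 hour = 0.06238 hour
In minutes: 0.06238 × 60 = 3.7430 min

Final: 3.7430 min


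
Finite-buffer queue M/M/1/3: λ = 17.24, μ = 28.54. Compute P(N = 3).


ρ = λ/μ = 17.24/28.54 = 0.6041
P_K = (1−ρ)ρ^K/(1−ρ^(K+1)) = (0.3959·0.220419)/(1 − 0.133148)
= 0.087272/0.866852 = 0.100677

Final: 0.100677


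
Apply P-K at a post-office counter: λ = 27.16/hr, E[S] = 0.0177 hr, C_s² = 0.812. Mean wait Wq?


ρ = λ·E[S] = 27.16·0.0177 = 0.4807
E[S²] = E[S]²(1+C_s²) = 0.0177²·(1+0.812) = 0.0005677
Wq = λ·E[S²]/(2(1−ρ)) = 27.16·0.0005677/(2·0.5193) = 0.01485 hr

Final: 0.01485 hr


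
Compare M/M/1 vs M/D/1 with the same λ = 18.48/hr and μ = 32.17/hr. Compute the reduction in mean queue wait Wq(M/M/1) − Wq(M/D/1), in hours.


ρ = 18.48/32.17 = 0.5744
Wq(M/M/1) = ρ/(μ−λ) = 0.5744/13.69 = 0.04196 hr
Wq(M/D/1) = ρ/(2(μ−λ)) = 0.02098 hr
Savings = 0.04196 − 0.02098 = 0.02098 hr

Final: 0.02098 hr


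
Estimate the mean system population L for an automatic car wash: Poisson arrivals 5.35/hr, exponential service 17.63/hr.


ρ = λ/μ = 5.35/17.63 = 0.3035
L = ρ/(1−ρ) = 0.3035/(1 − 0.3035) = 0.3035/0.6965 = 0.4357

Final: 0.4357


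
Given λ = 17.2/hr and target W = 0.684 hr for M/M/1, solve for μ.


W = 1/(μ−λ) ⇒ μ − λ = 1/W = 1/0.684 = 1.4620
μ = λ + 1/W = 17.2 + 1.4620 = 18.6620 per hr

Final: 18.6620 /hr


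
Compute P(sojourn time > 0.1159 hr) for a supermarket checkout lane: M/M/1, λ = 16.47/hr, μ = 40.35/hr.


W ~ Exponential(μ−λ) for M/M/1.
μ − λ = 40.35 − 16.47 = 23.8800
P(W > t) = e^{−(μ−λ)t} = e^{−2.7677} = 0.062807

Final: 0.062807


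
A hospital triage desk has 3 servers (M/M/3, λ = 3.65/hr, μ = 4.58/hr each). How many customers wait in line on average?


a = λ/μ = 0.7969; ρ = a/3 = 0.2656
P₀ = 0.448556
Lq = P₀·a^c·ρ / (c!·(1−ρ)²) = 0.448556·0.50615·0.2656/(6·0.53927)
= 0.01864

Final: 0.01864


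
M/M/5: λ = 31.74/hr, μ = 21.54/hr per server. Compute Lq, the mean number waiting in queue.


a = λ/μ = 1.4735; ρ = a/5 = 0.2947
P₀ = 0.228782
Lq = P₀·a^c·ρ / (c!·(1−ρ)²) = 0.228782·6.94714·0.2947/(120·0.49744)
= 0.007847

Final: 0.007847


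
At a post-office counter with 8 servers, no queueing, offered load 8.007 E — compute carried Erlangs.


B(8,8.007) = 0.235959 (Erlang-B)
Carried load = a(1 − B) = 8.007·(1 − 0.235959) = 8.007·0.764041 = 6.1177 E

Final: 6.1177 Erlangs


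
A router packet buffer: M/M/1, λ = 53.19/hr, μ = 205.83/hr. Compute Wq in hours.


ρ = 53.19/205.83 = 0.2584
Wq = ρ/(μ−λ) = 0.2584/(205.83 − 53.19) = 0.2584/152.64 = 0.001693 hr

Final: 0.001693 hr


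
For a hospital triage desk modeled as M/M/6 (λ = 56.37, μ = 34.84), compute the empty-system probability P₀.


a = λ/μ = 56.37/34.84 = 1.6180; ρ = a/c = 0.2697
Σ_{k=0}^{5} a^k/k! (terms k=0..5) = 1.00000 + 1.61797 + 1.30891 + 0.70592 + 0.28554 + 0.09240 = 5.01074
Tail: a^6/(6!(1−ρ)) = 17.93987/(720·0.7303) = 0.03412
P₀ = 1/(5.01074 + 0.03412) = 1/5.04486 = 0.198222

Final: 0.198222


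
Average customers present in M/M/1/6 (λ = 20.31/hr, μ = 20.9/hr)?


ρ = 20.31/20.9 = 0.9718
L = ρ[1 − (K+1)ρ^K + Kρ^(K+1)] / [(1−ρ)(1−ρ^(K+1))]
Numerator: 0.9718·(1 − 7·0.842135 + 6·0.818362) = 0.014796
Denominator: (0.02823)·(0.181638) = 0.005128
L = 0.014796/0.005128 = 2.8855

Final: 2.8855


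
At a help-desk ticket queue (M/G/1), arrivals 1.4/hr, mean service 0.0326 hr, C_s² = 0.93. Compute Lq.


ρ = λ·E[S] = 1.4·0.0326 = 0.04564
Lq = ρ²(1+C_s²)/(2(1−ρ)) = 0.002083·(1+0.93)/(2·0.9544)
= 0.002083·1.9300/1.9087 = 0.002106

Final: 0.002106


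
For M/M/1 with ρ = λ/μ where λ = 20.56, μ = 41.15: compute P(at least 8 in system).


ρ = 20.56/41.15 = 0.4996
P(N ≥ n) = ρ^n = 0.4996^8 = 0.003884

Final: 0.003884


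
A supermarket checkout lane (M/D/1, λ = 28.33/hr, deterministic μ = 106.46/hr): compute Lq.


ρ = 28.33/106.46 = 0.2661
M/D/1: Lq = ρ²/(2(1−ρ)) = 0.07081/(2·0.7339) = 0.04825

Final: 0.04825


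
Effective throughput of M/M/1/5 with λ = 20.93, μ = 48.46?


ρ = 0.4319; P_K = (1−ρ)ρ^5/(1−ρ^6) = 0.008594
λ_eff = λ(1 − P_K) = 20.93·(1 − 0.008594) = 20.93·0.991406 = 20.7501 /hr

Final: 20.7501 /hr


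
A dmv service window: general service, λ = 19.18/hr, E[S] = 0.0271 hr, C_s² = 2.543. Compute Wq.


ρ = λ·E[S] = 19.18·0.0271 = 0.5198
E[S²] = E[S]²(1+C_s²) = 0.0271²·(1+2.543) = 0.002602
Wq = λ·E[S²]/(2(1−ρ)) = 19.18·0.002602/(2·0.4802) = 0.05196 hr

Final: 0.05196 hr


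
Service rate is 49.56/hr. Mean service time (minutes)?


Mean service time = 1/μ = 1/49.56 hour = 0.02018 hour
In minutes: 0.02018 × 60 = 1.2107 min

Final: 1.2107 min


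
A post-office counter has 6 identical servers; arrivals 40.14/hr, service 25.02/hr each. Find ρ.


ρ = λ/(cμ) = 40.14/(6·25.02) = 40.14/150.12 = 0.2674

Final: 0.2674


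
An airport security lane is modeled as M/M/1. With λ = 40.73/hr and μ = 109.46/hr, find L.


ρ = λ/μ = 40.73/109.46 = 0.3721
L = ρ/(1−ρ) = 0.3721/(1 − 0.3721) = 0.3721/0.6279 = 0.5926

Final: 0.5926


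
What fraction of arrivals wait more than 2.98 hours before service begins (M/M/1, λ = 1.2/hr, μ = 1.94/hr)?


ρ = 1.2/1.94 = 0.6186
P(Wq > t) = ρ·e^{−(μ−λ)t} = 0.6186·e^{−2.2052}
= 0.6186·0.110228 = 0.068183

Final: 0.068183


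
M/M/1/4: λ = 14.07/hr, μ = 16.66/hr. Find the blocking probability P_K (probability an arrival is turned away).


ρ = λ/μ = 14.07/16.66 = 0.8445
P_K = (1−ρ)ρ^K/(1−ρ^(K+1)) = (0.1555·0.508717)/(1 − 0.429631)
= 0.079086/0.570369 = 0.138658

Final: 0.138658


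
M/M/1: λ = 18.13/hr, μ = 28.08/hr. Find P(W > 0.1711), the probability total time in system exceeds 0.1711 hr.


W ~ Exponential(μ−λ) for M/M/1.
μ − λ = 28.08 − 18.13 = 9.9500
P(W > t) = e^{−(μ−λ)t} = e^{−1.7024} = 0.182237

Final: 0.182237


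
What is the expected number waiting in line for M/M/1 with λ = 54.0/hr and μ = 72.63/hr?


ρ = 54.0/72.63 = 0.7435
Lq = ρ²/(1−ρ) = 0.5528/0.2565 = 2.1551

Final: 2.1551


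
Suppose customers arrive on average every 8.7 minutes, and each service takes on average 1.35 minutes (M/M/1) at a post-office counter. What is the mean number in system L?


λ = 60/8.7 = 6.8966 /hr
μ = 60/1.35 = 44.4444 /hr
ρ = λ/μ = 6.8966/44.4444 = 0.1552
L = ρ/(1−ρ) = 0.1552/0.8448 = 0.1837

Final: 0.1837


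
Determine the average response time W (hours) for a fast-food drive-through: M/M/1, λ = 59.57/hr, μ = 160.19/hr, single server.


W = 1/(μ−λ) = 1/(160.19 − 59.57) = 1/100.62 = 0.009938 hr

Final: 0.009938 hr


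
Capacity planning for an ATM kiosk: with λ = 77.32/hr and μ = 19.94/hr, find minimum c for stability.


Stability requires cμ > λ ⇔ c > λ/μ.
λ/μ = 77.32/19.94 = 3.8776
Minimum integer c = ⌊3.8776⌋ + 1 = 4
Check: 4·19.94 = 79.76 > 77.32, while 3·19.94 = 59.82 ≤ 77.32

Final: 4 servers


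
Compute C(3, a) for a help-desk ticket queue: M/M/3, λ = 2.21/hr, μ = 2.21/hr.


a = λ/μ = 1.0000; ρ = a/3 = 0.3333
P₀ = 0.363636 (from M/M/c formula)
C(c,a) = [a^c/(c!(1−ρ))]·P₀ = [1.00000/(6·0.6667)]·0.363636
= 0.25000·0.363636 = 0.090909

Final: 0.090909


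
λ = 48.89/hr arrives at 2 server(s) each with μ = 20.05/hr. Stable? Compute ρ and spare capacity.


Total capacity cμ = 2·20.05 = 40.10/hr
ρ = λ/(cμ) = 48.89/40.10 = 1.2192
Stable ⇔ ρ < 1: NO
Spare capacity = cμ − λ = 40.10 − 48.89 = -8.79/hr

Final: ρ = 1.2192; unstable; margin = -8.79/hr


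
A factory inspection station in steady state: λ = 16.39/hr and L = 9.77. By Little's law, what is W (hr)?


W = L/λ = 9.77/16.39 = 0.5961 hr

Final: 0.5961 hr


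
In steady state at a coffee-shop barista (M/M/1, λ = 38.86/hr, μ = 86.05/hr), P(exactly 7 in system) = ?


ρ = 38.86/86.05 = 0.4516
P_n = (1−ρ)·ρ^n = (1 − 0.4516)·0.4516^7 = 0.5484·0.003831 = 0.002101

Final: 0.002101


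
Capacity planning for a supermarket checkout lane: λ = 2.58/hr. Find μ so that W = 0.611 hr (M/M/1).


W = 1/(μ−λ) ⇒ μ − λ = 1/W = 1/0.611 = 1.6367
μ = λ + 1/W = 2.58 + 1.6367 = 4.2167 per hr

Final: 4.2167 /hr


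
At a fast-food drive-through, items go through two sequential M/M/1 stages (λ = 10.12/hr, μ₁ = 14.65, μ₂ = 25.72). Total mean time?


Each node sees arrival rate λ = 10.12/hr (tandem ⇒ throughput preserved).
W₁ = 1/(μ₁−λ) = 1/(14.65−10.12) = 0.22075 hr
W₂ = 1/(μ₂−λ) = 1/(25.72−10.12) = 0.06410 hr
W_total = W₁ + W₂ = 0.22075 + 0.06410 = 0.28485 hr

Final: 0.28485 hr


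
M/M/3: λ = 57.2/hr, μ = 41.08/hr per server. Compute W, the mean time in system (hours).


a = 1.3924; ρ = 0.4641; P₀ = 0.238014
Lq = P₀·a^c·ρ/(c!(1−ρ)²) = 0.17309
Wq = Lq/λ = 0.17309/57.2 = 0.003026 hr
W = Wq + 1/μ = 0.003026 + 0.02434 = 0.02737 hr

Final: 0.02737 hr


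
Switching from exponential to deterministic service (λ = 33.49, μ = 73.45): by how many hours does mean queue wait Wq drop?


ρ = 33.49/73.45 = 0.4560
Wq(M/M/1) = ρ/(μ−λ) = 0.4560/39.96 = 0.01141 hr
Wq(M/D/1) = ρ/(2(μ−λ)) = 0.005705 hr
Savings = 0.01141 − 0.005705 = 0.005705 hr

Final: 0.005705 hr


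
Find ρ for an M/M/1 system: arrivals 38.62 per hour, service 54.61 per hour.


ρ = λ/μ = 38.62/54.61 = 0.7072

Final: 0.7072


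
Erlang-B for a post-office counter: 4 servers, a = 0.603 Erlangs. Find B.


B(c,a) = (a^c/c!) / Σ_{k=0}^{c} a^k/k!
a^4/4! = 0.005509
Σ terms (k=0..4): 1.00000 + 0.60300 + 0.18180 + 0.03654 + 0.005509 = 1.826856
B = 0.005509/1.826856 = 0.003015

Final: 0.003015


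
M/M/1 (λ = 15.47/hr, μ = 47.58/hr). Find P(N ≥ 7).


ρ = 15.47/47.58 = 0.3251
P(N ≥ n) = ρ^n = 0.3251^7 = 0.0003841

Final: 0.0003841


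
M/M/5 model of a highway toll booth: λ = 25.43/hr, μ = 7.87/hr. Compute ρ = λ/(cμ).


ρ = λ/(cμ) = 25.43/(5·7.87) = 25.43/39.35 = 0.6463

Final: 0.6463


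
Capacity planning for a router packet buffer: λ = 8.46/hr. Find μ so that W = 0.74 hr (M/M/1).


W = 1/(μ−λ) ⇒ μ − λ = 1/W = 1/0.74 = 1.3514
μ = λ + 1/W = 8.46 + 1.3514 = 9.8114 per hr

Final: 9.8114 /hr


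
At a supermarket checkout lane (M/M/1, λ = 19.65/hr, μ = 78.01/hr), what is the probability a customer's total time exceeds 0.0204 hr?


W ~ Exponential(μ−λ) for M/M/1.
μ − λ = 78.01 − 19.65 = 58.3600
P(W > t) = e^{−(μ−λ)t} = e^{−1.1905} = 0.304056

Final: 0.304056


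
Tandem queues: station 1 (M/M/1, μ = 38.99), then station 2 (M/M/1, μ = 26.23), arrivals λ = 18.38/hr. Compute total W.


Each node sees arrival rate λ = 18.38/hr (tandem ⇒ throughput preserved).
W₁ = 1/(μ₁−λ) = 1/(38.99−18.38) = 0.04852 hr
W₂ = 1/(μ₂−λ) = 1/(26.23−18.38) = 0.12739 hr
W_total = W₁ + W₂ = 0.04852 + 0.12739 = 0.17591 hr

Final: 0.17591 hr


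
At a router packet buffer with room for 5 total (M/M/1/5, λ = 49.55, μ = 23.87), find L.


ρ = 49.55/23.87 = 2.0758
L = ρ[1 − (K+1)ρ^K + Kρ^(K+1)] / [(1−ρ)(1−ρ^(K+1))]
Numerator: 2.0758·(1 − 6·38.543948 + 5·80.010584) = 352.453134
Denominator: (-1.0758)·(-79.010584) = 85.001751
L = 352.453134/85.001751 = 4.1464

Final: 4.1464


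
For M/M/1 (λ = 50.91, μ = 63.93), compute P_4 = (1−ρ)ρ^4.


ρ = 50.91/63.93 = 0.7963
P_n = (1−ρ)·ρ^n = (1 − 0.7963)·0.7963^4 = 0.2037·0.402155 = 0.081903

Final: 0.081903


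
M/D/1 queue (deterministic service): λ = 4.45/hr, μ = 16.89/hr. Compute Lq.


ρ = 4.45/16.89 = 0.2635
M/D/1: Lq = ρ²/(2(1−ρ)) = 0.06942/(2·0.7365) = 0.04712

Final: 0.04712


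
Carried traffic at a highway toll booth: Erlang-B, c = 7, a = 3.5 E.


B(7,3.5) = 0.039608 (Erlang-B)
Carried load = a(1 − B) = 3.5·(1 − 0.039608) = 3.5·0.960392 = 3.3614 E

Final: 3.3614 Erlangs


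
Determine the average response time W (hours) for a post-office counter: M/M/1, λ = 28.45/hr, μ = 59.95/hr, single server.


W = 1/(μ−λ) = 1/(59.95 − 28.45) = 1/31.50 = 0.03175 hr

Final: 0.03175 hr


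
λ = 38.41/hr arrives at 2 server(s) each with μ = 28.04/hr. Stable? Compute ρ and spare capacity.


Total capacity cμ = 2·28.04 = 56.08/hr
ρ = λ/(cμ) = 38.41/56.08 = 0.6849
Stable ⇔ ρ < 1: YES
Spare capacity = cμ − λ = 56.08 − 38.41 = 17.67/hr

Final: ρ = 0.6849; stable; margin = 17.67/hr


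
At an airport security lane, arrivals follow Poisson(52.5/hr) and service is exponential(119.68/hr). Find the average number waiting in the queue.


ρ = 52.5/119.68 = 0.4387
Lq = ρ²/(1−ρ) = 0.1924/0.5613 = 0.3428

Final: 0.3428


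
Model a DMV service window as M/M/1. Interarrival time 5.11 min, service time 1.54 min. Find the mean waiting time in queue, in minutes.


λ = 60/5.11 = 11.7417 /hr
μ = 60/1.54 = 38.9610 /hr
ρ = λ/μ = 11.7417/38.9610 = 0.3014
Wq = ρ/(μ−λ) = 0.3014/(38.9610−11.7417) = 0.01107 hr
In minutes: 0.01107·60 = 0.6643 min

Final: 0.6643 min


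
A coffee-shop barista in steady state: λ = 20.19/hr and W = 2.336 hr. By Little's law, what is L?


L = λW = 20.19·2.336 = 47.1638

Final: 47.1638


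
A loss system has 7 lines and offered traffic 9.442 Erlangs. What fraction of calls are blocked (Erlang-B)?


B(c,a) = (a^c/c!) / Σ_{k=0}^{c} a^k/k!
a^7/7! = 1327.447752
Σ terms (k=0..7): 1.00000 + 9.44200 + 44.57568 + 140.29453 + 331.16524 + 625.37243 + 984.12775 + 1327.44775 = 3463.425391
B = 1327.447752/3463.425391 = 0.383276

Final: 0.383276


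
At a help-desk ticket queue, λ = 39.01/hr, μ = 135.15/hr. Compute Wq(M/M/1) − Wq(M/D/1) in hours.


ρ = 39.01/135.15 = 0.2886
Wq(M/M/1) = ρ/(μ−λ) = 0.2886/96.14 = 0.003002 hr
Wq(M/D/1) = ρ/(2(μ−λ)) = 0.001501 hr
Savings = 0.003002 − 0.001501 = 0.001501 hr

Final: 0.001501 hr


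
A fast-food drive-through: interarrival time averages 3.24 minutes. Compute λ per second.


λ = 1/(interarrival time) in consistent units.
1 second = 0.0166667 min, so λ = 0.0166667/3.24 = 0.005144 per second

Final: 0.005144 /sec


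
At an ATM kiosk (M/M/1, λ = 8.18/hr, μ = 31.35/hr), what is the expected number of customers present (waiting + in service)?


ρ = λ/μ = 8.18/31.35 = 0.2609
L = ρ/(1−ρ) = 0.2609/(1 − 0.2609) = 0.2609/0.7391 = 0.3530

Final: 0.3530


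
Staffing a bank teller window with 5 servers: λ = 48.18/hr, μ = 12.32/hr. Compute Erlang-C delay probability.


a = λ/μ = 3.9107; ρ = a/5 = 0.7821
P₀ = 0.014868 (from M/M/c formula)
C(c,a) = [a^c/(c!(1−ρ))]·P₀ = [914.70371/(120·0.2179)]·0.014868
= 34.98867·0.014868 = 0.520199

Final: 0.520199


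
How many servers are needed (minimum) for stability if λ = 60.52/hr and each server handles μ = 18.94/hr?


Stability requires cμ > λ ⇔ c > λ/μ.
λ/μ = 60.52/18.94 = 3.1954
Minimum integer c = ⌊3.1954⌋ + 1 = 4
Check: 4·18.94 = 75.76 > 60.52, while 3·18.94 = 56.82 ≤ 60.52

Final: 4 servers


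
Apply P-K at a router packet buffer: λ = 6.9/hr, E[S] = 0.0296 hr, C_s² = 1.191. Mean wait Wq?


ρ = λ·E[S] = 6.9·0.0296 = 0.2042
E[S²] = E[S]²(1+C_s²) = 0.0296²·(1+1.191) = 0.001920
Wq = λ·E[S²]/(2(1−ρ)) = 6.9·0.001920/(2·0.7958) = 0.008323 hr

Final: 0.008323 hr


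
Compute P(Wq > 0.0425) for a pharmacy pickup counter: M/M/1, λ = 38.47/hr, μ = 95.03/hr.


ρ = 38.47/95.03 = 0.4048
P(Wq > t) = ρ·e^{−(μ−λ)t} = 0.4048·e^{−2.4038}
= 0.4048·0.090374 = 0.036585

Final: 0.036585


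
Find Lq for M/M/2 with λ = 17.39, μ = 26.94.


a = λ/μ = 0.6455; ρ = a/2 = 0.3228
P₀ = 0.511997
Lq = P₀·a^c·ρ / (c!·(1−ρ)²) = 0.511997·0.41668·0.3228/(2·0.45866)
= 0.07506

Final: 0.07506


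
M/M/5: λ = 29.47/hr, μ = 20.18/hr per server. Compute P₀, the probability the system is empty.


a = λ/μ = 29.47/20.18 = 1.4604; ρ = a/c = 0.2921
Σ_{k=0}^{4} a^k/k! (terms k=0..4) = 1.00000 + 1.46036 + 1.06632 + 0.51907 + 0.18951 = 4.23525
Tail: a^5/(5!(1−ρ)) = 6.64194/(120·0.7079) = 0.07819
P₀ = 1/(4.23525 + 0.07819) = 1/4.31344 = 0.231834

Final: 0.231834


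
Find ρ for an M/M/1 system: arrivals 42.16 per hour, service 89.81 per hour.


ρ = λ/μ = 42.16/89.81 = 0.4694

Final: 0.4694


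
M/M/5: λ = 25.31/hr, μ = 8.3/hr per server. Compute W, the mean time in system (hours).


a = 3.0494; ρ = 0.6099; P₀ = 0.044131
Lq = P₀·a^c·ρ/(c!(1−ρ)²) = 0.38858
Wq = Lq/λ = 0.38858/25.31 = 0.01535 hr
W = Wq + 1/μ = 0.01535 + 0.12048 = 0.13583 hr

Final: 0.13583 hr


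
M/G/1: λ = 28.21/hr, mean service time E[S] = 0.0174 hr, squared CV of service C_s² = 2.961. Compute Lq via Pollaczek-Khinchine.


ρ = λ·E[S] = 28.21·0.0174 = 0.4909
Lq = ρ²(1+C_s²)/(2(1−ρ)) = 0.2409·(1+2.961)/(2·0.5091)
= 0.2409·3.9610/1.0183 = 0.93721

Final: 0.93721


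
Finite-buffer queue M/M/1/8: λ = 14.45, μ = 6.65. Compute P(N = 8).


ρ = λ/μ = 14.45/6.65 = 2.1729
P_K = (1−ρ)ρ^K/(1−ρ^(K+1)) = (-1.1729·497.015135)/(1 − 1079.980257)
= -582.965121/-1078.980257 = 0.540293

Final: 0.540293


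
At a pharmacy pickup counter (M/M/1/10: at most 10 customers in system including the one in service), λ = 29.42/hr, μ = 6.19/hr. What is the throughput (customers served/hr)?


ρ = 4.7528; P_K = (1−ρ)ρ^10/(1−ρ^11) = 0.789599
λ_eff = λ(1 − P_K) = 29.42·(1 − 0.789599) = 29.42·0.210401 = 6.1900 /hr

Final: 6.1900 /hr


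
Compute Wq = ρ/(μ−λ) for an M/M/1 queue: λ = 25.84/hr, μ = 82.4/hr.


ρ = 25.84/82.4 = 0.3136
Wq = ρ/(μ−λ) = 0.3136/(82.4 − 25.84) = 0.3136/56.56 = 0.005544 hr

Final: 0.005544 hr


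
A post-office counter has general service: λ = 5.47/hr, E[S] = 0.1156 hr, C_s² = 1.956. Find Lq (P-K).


ρ = λ·E[S] = 5.47·0.1156 = 0.6323
Lq = ρ²(1+C_s²)/(2(1−ρ)) = 0.3998·(1+1.956)/(2·0.3677)
= 0.3998·2.9560/0.7353 = 1.60734

Final: 1.60734


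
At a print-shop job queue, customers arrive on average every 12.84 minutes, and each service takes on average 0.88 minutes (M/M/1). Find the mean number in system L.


λ = 60/12.84 = 4.6729 /hr
μ = 60/0.88 = 68.1818 /hr
ρ = λ/μ = 4.6729/68.1818 = 0.06854
L = ρ/(1−ρ) = 0.06854/0.9315 = 0.07358

Final: 0.07358


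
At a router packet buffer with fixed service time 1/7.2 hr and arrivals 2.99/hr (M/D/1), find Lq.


ρ = 2.99/7.2 = 0.4153
M/D/1: Lq = ρ²/(2(1−ρ)) = 0.1725/(2·0.5847) = 0.14747

Final: 0.14747


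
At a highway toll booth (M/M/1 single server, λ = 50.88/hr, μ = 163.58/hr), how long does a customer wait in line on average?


ρ = 50.88/163.58 = 0.3110
Wq = ρ/(μ−λ) = 0.3110/(163.58 − 50.88) = 0.3110/112.70 = 0.002760 hr

Final: 0.002760 hr


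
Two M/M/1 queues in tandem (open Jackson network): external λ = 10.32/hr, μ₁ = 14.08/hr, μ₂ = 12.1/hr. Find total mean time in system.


Each node sees arrival rate λ = 10.32/hr (tandem ⇒ throughput preserved).
W₁ = 1/(μ₁−λ) = 1/(14.08−10.32) = 0.26596 hr
W₂ = 1/(μ₂−λ) = 1/(12.1−10.32) = 0.56180 hr
W_total = W₁ + W₂ = 0.26596 + 0.56180 = 0.82776 hr

Final: 0.82776 hr


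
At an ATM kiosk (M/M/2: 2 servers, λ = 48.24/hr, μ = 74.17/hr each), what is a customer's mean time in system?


a = 0.6504; ρ = 0.3252; P₀ = 0.509207
Lq = P₀·a^c·ρ/(c!(1−ρ)²) = 0.07692
Wq = Lq/λ = 0.07692/48.24 = 0.001594 hr
W = Wq + 1/μ = 0.001594 + 0.01348 = 0.01508 hr

Final: 0.01508 hr


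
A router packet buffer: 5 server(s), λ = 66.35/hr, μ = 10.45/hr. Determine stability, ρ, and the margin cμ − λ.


Total capacity cμ = 5·10.45 = 52.25/hr
ρ = λ/(cμ) = 66.35/52.25 = 1.2699
Stable ⇔ ρ < 1: NO
Spare capacity = cμ − λ = 52.25 − 66.35 = -14.10/hr

Final: ρ = 1.2699; unstable; margin = -14.10/hr


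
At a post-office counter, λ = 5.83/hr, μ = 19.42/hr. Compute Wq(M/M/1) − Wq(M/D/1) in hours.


ρ = 5.83/19.42 = 0.3002
Wq(M/M/1) = ρ/(μ−λ) = 0.3002/13.59 = 0.02209 hr
Wq(M/D/1) = ρ/(2(μ−λ)) = 0.01105 hr
Savings = 0.02209 − 0.01105 = 0.01105 hr

Final: 0.01105 hr
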